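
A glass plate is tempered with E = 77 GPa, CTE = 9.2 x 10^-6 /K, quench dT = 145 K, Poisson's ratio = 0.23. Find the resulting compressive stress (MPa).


Tempering stress: sigma = E * alpha * dT / (1 - nu)
  E (MPa) = 77 * 1000 = 77000
  Numerator = 77000 * (9.2 x 10^-6) * 145 = 102.718
  Denominator = 1 - 0.23 = 0.77
  sigma = 102.718 / 0.77 = 133.4 MPa

133.4 MPa


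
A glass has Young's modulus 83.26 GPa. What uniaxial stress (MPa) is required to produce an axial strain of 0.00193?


Rearrange E = sigma / epsilon:
  sigma = E * epsilon
  E (MPa) = 83.26 * 1000 = 83260
  sigma = 83260 * 0.00193 = 160.69 MPa

160.69 MPa


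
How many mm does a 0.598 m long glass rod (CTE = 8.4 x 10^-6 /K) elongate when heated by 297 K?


Thermal expansion formula: dL = alpha * L0 * dT
  dL = (8.4 x 10^-6) * 0.598 * 297 = 0.00149189 m
Convert to mm: 0.00149189 * 1000 = 1.4919 mm

1.4919 mm


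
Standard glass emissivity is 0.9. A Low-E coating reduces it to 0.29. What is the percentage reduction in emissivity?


Percentage reduction = (1 - coated/uncoated) * 100
  Ratio = 0.29 / 0.9 = 0.3222
  Reduction = (1 - 0.3222) * 100 = 67.8%

67.8%


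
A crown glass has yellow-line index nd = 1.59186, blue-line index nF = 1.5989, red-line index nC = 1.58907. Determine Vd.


Abbe number formula: Vd = (nd - 1) / (nF - nC)
  nd - 1 = 1.59186 - 1 = 0.59186
  nF - nC = 1.5989 - 1.58907 = 0.00983
  Vd = 0.59186 / 0.00983 = 60.21

60.21


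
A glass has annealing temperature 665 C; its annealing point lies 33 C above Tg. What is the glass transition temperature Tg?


Rearrange T_anneal = Tg + offset for Tg:
  Tg = T_anneal - offset = 665 - 33 = 632 C

632 C


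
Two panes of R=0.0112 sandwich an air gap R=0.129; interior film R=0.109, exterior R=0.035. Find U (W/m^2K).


Total thermal resistance (series):
  R_total = R_in + R_glass + R_air + R_glass + R_out
  R_total = 0.109 + 0.0112 + 0.129 + 0.0112 + 0.035 = 0.2954 m^2K/W
U-value = 1 / R_total = 1 / 0.2954 = 3.385 W/m^2K

3.385 W/m^2K


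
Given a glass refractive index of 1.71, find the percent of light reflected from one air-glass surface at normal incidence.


Fresnel reflectance at normal incidence:
  R = ((n - 1)/(n + 1))^2
  (n - 1)/(n + 1) = (1.71 - 1)/(1.71 + 1) = 0.261993
  R = 0.261993^2 = 0.0686403
  R(%) = 0.0686403 * 100 = 6.864%

6.864%


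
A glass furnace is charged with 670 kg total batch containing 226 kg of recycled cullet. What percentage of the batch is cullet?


Cullet ratio = (cullet mass / total batch mass) * 100
  Ratio = 226 / 670 * 100 = 33.73%

33.73%


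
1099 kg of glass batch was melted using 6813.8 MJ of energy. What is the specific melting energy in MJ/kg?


Rearrange E = m * s for s:
  s = E / m
  s = 6813.8 / 1099 = 6.2 MJ/kg

6.2 MJ/kg


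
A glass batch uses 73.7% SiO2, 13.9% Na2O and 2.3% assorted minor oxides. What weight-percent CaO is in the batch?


Pieces sum to 100%:
  CaO = 100 - (SiO2 + Na2O + others)
  CaO = 100 - (73.7 + 13.9 + 2.3) = 10.1%

10.1%


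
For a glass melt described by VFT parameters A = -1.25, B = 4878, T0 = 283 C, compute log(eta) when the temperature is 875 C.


VFT equation: log(eta) = A + B / (T - T0)
  T - T0 = 875 - 283 = 592
  B / (T - T0) = 4878 / 592 = 8.24
  log(eta) = -1.25 + 8.24 = 6.99

6.99


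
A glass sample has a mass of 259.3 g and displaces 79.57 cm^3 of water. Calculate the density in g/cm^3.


Use the definition of density:
  rho = mass / volume
  rho = 259.3 / 79.57 = 3.259 g/cm^3

3.259 g/cm^3


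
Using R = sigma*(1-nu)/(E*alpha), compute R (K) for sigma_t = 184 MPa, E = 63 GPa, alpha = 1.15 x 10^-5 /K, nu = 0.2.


Thermal shock resistance: R = sigma * (1 - nu) / (E * alpha)
  Numerator = 184 * (1 - 0.2) = 147.2
  Denominator = 63 * 1000 * (1.15 x 10^-5) = 0.7245
  R = 147.2 / 0.7245 = 203.2 K

203.2 K


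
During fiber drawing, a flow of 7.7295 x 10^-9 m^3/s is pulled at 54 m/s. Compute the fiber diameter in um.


Cross-sectional area from continuity:
  A = Q / v = 7.7295 x 10^-9 / 54 = 1.431389 x 10^-10 m^2
Diameter from circular cross-section:
  d = sqrt(4A / pi) * 10^6 (m -> um)
  d = sqrt(4 * 1.431389 x 10^-10 / pi) * 10^6 = 13.5 um

13.5 um


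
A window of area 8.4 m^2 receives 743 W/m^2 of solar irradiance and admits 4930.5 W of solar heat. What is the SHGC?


Rearrange Q = Area * SHGC * Irradiance:
  SHGC = Q / (Area * Irradiance)
  SHGC = 4930.5 / (8.4 * 743) = 0.79

0.79


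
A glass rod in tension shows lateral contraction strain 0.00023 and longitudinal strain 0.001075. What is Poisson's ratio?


Poisson's ratio: nu = lateral strain / axial strain
  nu = 0.00023 / 0.001075 = 0.214

0.214


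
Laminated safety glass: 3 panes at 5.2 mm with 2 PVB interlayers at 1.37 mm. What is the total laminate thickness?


Total thickness = glass contribution + PVB contribution
  Glass: 3 * 5.2 = 15.6 mm
  PVB: 2 * 1.37 = 2.74 mm
  Total = 15.6 + 2.74 = 18.34 mm

18.34 mm


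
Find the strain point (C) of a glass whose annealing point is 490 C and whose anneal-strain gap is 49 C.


Strain point = annealing point - difference:
  T_strain = 490 - 49 = 441 C

441 C


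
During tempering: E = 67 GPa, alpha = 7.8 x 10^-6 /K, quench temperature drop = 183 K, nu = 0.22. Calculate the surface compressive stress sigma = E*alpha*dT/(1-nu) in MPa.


Tempering stress: sigma = E * alpha * dT / (1 - nu)
  E (MPa) = 67 * 1000 = 67000
  Numerator = 67000 * (7.8 x 10^-6) * 183 = 95.6358
  Denominator = 1 - 0.22 = 0.78
  sigma = 95.6358 / 0.78 = 122.6 MPa

122.6 MPa


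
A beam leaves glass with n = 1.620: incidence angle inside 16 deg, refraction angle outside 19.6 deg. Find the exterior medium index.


Apply Snell's law: n1 * sin(theta1) = n2 * sin(theta2)
  n2 = n1 * sin(theta1) / sin(theta2)
  sin(16) = 0.275637
  sin(19.6) = 0.335452
  n2 = 1.620 * 0.275637 / 0.335452 = 1.3311

1.3311


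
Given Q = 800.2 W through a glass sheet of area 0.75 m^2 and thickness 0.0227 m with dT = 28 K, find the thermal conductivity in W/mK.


Fourier's law rearranged: k = Q * t / (A * dT)
  Numerator = 800.2 * 0.0227 = 18.16454
  Denominator = 0.75 * 28 = 21.0
  k = 18.16454 / 21.0 = 0.865 W/mK

0.865 W/mK


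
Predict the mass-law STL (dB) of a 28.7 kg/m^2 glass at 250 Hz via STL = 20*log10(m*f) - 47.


Mass law: STL = 20 * log10(m * f) - 47
  m * f = 28.7 * 250 = 7175
  log10(7175) = 3.85582
  STL = 20 * 3.85582 - 47 = 77.1164 - 47 = 30.1 dB

30.1 dB


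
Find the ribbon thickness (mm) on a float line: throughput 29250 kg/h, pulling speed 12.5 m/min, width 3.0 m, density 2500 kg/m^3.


Ribbon cross-section from mass balance:
  Volume rate = throughput / density = 29250 / 2500 = 11.7 m^3/h
  thickness = volume rate / (speed * 60 * width), i.e.
  thickness = throughput / (60 * speed * width * density) * 1000
  thickness = 29250 / (60 * 12.5 * 3.0 * 2500) * 1000 = 5.2 mm

5.2 mm


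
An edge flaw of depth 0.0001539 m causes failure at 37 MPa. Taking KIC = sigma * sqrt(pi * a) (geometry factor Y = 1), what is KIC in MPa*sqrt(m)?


Fracture toughness: KIC = sigma * sqrt(pi * a)
  pi * a = pi * 0.0001539 = 0.000483491
  sqrt(pi * a) = 0.021988
  KIC = 37 * 0.021988 = 0.814 MPa*sqrt(m)

0.814 MPa*sqrt(m)


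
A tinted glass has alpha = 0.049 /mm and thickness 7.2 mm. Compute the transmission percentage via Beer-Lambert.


Beer-Lambert law: T = exp(-alpha * thickness)
  exponent = -0.049 * 7.2 = -0.3528
  T = exp(-0.3528) = 0.7027
  Percentage = 0.7027 * 100 = 70.27%

70.27%


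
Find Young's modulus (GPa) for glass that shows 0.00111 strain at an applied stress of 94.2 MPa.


Young's modulus: E = stress / strain
  E = 94.2 MPa / 0.00111 = 84864.86 MPa
Convert to GPa: 84864.86 / 1000 = 84.86 GPa

84.86 GPa


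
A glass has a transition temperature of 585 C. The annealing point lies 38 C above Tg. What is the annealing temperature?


The annealing temperature is Tg plus the offset:
  T_anneal = 585 + 38 = 623 C

623 C


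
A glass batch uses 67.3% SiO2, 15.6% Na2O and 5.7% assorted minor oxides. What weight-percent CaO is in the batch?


Pieces sum to 100%:
  CaO = 100 - (SiO2 + Na2O + others)
  CaO = 100 - (67.3 + 15.6 + 5.7) = 11.4%

11.4%


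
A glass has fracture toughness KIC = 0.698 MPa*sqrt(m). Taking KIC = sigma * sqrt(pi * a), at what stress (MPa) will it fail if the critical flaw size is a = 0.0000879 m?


Rearrange KIC = sigma * sqrt(pi * a):
  sigma = KIC / sqrt(pi * a)
  sqrt(pi * 0.0000879) = 0.016618
  sigma = 0.698 / 0.016618 = 42.0 MPa

42.0 MPa


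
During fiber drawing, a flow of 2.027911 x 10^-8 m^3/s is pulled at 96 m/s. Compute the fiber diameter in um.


Cross-sectional area from continuity:
  A = Q / v = 2.027911 x 10^-8 / 96 = 2.112407 x 10^-10 m^2
Diameter from circular cross-section:
  d = sqrt(4A / pi) * 10^6 (m -> um)
  d = sqrt(4 * 2.112407 x 10^-10 / pi) * 10^6 = 16.4 um

16.4 um


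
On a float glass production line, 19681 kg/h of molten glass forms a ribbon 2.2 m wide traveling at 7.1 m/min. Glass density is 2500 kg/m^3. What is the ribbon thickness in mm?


Ribbon cross-section from mass balance:
  Volume rate = throughput / density = 19681 / 2500 = 7.8724 m^3/h
  thickness = volume rate / (speed * 60 * width), i.e.
  thickness = throughput / (60 * speed * width * density) * 1000
  thickness = 19681 / (60 * 7.1 * 2.2 * 2500) * 1000 = 8.4 mm

8.4 mm


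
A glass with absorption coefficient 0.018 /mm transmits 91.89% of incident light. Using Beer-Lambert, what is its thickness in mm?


Rearrange T = exp(-alpha * thickness):
  thickness = -ln(T) / alpha
  T = 91.89/100 = 0.9189
  ln(T) = -0.08458
  -ln(T) = 0.08458
  thickness = 0.08458 / 0.018 = 4.7 mm

4.7 mm


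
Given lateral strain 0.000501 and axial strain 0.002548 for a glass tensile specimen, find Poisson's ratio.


Poisson's ratio: nu = lateral strain / axial strain
  nu = 0.000501 / 0.002548 = 0.1966

0.1966


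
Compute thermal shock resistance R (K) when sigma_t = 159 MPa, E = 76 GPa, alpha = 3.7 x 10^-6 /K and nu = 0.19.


Thermal shock resistance: R = sigma * (1 - nu) / (E * alpha)
  Numerator = 159 * (1 - 0.19) = 128.79
  Denominator = 76 * 1000 * (3.7 x 10^-6) = 0.2812
  R = 128.79 / 0.2812 = 458.0 K

458.0 K


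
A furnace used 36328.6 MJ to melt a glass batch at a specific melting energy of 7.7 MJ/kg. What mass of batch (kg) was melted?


Rearrange E = m * s for m:
  m = E / s
  m = 36328.6 / 7.7 = 4718.0 kg

4718.0 kg


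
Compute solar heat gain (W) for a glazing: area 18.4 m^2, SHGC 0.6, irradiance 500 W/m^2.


Solar heat gain: Q = Area * SHGC * Irradiance
  Q = 18.4 * 0.6 * 500 = 5520 W

5520 W


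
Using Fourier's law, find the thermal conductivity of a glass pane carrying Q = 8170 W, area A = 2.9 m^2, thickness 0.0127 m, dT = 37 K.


Fourier's law rearranged: k = Q * t / (A * dT)
  Numerator = 8170 * 0.0127 = 103.759
  Denominator = 2.9 * 37 = 107.3
  k = 103.759 / 107.3 = 0.967 W/mK

0.967 W/mK


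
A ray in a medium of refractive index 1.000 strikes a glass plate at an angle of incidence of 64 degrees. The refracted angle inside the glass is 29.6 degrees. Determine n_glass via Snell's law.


Apply Snell's law: n1 * sin(theta1) = n2 * sin(theta2)
  n2 = n1 * sin(theta1) / sin(theta2)
  sin(64) = 0.898794
  sin(29.6) = 0.493942
  n2 = 1.000 * 0.898794 / 0.493942 = 1.8196

1.8196


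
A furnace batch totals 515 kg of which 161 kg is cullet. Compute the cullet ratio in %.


Cullet ratio = (cullet mass / total batch mass) * 100
  Ratio = 161 / 515 * 100 = 31.26%

31.26%


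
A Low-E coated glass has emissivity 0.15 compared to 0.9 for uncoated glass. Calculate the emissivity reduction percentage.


Percentage reduction = (1 - coated/uncoated) * 100
  Ratio = 0.15 / 0.9 = 0.1667
  Reduction = (1 - 0.1667) * 100 = 83.3%

83.3%


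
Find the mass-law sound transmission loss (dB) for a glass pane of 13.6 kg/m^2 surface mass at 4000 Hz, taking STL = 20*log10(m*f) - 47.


Mass law: STL = 20 * log10(m * f) - 47
  m * f = 13.6 * 4000 = 54400
  log10(54400) = 4.7356
  STL = 20 * 4.7356 - 47 = 94.712 - 47 = 47.7 dB

47.7 dB


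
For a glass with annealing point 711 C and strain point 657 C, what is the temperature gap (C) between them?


Gap = T_anneal - T_strain:
  gap = 711 - 657 = 54 C

54 C


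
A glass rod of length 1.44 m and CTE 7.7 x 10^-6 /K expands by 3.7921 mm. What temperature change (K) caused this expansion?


Rearrange dL = alpha * L0 * dT for dT:
  dT = dL / (alpha * L0)
  dL (m) = 3.7921 / 1000 = 0.0037921
  dT = 0.0037921 / ((7.7 x 10^-6) * 1.44) = 342.0 K

342.0 K


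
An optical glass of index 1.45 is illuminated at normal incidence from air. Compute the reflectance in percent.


Fresnel reflectance at normal incidence:
  R = ((n - 1)/(n + 1))^2
  (n - 1)/(n + 1) = (1.45 - 1)/(1.45 + 1) = 0.183673
  R = 0.183673^2 = 0.0337358
  R(%) = 0.0337358 * 100 = 3.374%

3.374%


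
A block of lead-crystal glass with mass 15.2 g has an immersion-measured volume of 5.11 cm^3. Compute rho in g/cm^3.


Use the definition of density:
  rho = mass / volume
  rho = 15.2 / 5.11 = 2.975 g/cm^3

2.975 g/cm^3


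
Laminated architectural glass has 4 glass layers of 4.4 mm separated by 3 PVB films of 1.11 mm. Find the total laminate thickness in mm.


Total thickness = glass contribution + PVB contribution
  Glass: 4 * 4.4 = 17.6 mm
  PVB: 3 * 1.11 = 3.33 mm
  Total = 17.6 + 3.33 = 20.93 mm

20.93 mm


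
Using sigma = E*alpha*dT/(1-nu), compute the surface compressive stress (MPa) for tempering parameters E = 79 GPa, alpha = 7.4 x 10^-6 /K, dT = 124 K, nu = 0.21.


Tempering stress: sigma = E * alpha * dT / (1 - nu)
  E (MPa) = 79 * 1000 = 79000
  Numerator = 79000 * (7.4 x 10^-6) * 124 = 72.4904
  Denominator = 1 - 0.21 = 0.79
  sigma = 72.4904 / 0.79 = 91.8 MPa

91.8 MPa


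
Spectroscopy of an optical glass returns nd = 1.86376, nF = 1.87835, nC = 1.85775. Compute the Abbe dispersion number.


Abbe number formula: Vd = (nd - 1) / (nF - nC)
  nd - 1 = 1.86376 - 1 = 0.86376
  nF - nC = 1.87835 - 1.85775 = 0.0206
  Vd = 0.86376 / 0.0206 = 41.93

41.93


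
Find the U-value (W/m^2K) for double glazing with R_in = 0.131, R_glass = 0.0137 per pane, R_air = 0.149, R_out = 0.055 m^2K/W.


Total thermal resistance (series):
  R_total = R_in + R_glass + R_air + R_glass + R_out
  R_total = 0.131 + 0.0137 + 0.149 + 0.0137 + 0.055 = 0.3624 m^2K/W
U-value = 1 / R_total = 1 / 0.3624 = 2.759 W/m^2K

2.759 W/m^2K


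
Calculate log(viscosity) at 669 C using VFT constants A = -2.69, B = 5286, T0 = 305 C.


VFT equation: log(eta) = A + B / (T - T0)
  T - T0 = 669 - 305 = 364
  B / (T - T0) = 5286 / 364 = 14.522
  log(eta) = -2.69 + 14.522 = 11.832

11.832


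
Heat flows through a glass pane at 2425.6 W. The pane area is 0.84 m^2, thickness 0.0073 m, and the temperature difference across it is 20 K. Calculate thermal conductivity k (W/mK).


Fourier's law rearranged: k = Q * t / (A * dT)
  Numerator = 2425.6 * 0.0073 = 17.70688
  Denominator = 0.84 * 20 = 16.8
  k = 17.70688 / 16.8 = 1.054 W/mK

1.054 W/mK


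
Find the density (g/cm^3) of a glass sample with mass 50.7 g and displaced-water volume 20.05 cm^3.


Use the definition of density:
  rho = mass / volume
  rho = 50.7 / 20.05 = 2.529 g/cm^3

2.529 g/cm^3


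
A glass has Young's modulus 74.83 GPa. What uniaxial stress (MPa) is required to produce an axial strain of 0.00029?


Rearrange E = sigma / epsilon:
  sigma = E * epsilon
  E (MPa) = 74.83 * 1000 = 74830
  sigma = 74830 * 0.00029 = 21.7 MPa

21.7 MPa


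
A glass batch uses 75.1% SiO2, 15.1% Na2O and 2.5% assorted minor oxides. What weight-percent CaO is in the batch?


Pieces sum to 100%:
  CaO = 100 - (SiO2 + Na2O + others)
  CaO = 100 - (75.1 + 15.1 + 2.5) = 7.3%

7.3%


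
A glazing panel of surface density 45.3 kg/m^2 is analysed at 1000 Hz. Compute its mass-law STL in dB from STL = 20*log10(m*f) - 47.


Mass law: STL = 20 * log10(m * f) - 47
  m * f = 45.3 * 1000 = 45300
  log10(45300) = 4.6561
  STL = 20 * 4.6561 - 47 = 93.122 - 47 = 46.1 dB

46.1 dB


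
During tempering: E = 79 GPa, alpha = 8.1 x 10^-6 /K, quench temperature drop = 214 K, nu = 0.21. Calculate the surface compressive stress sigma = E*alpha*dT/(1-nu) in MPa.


Tempering stress: sigma = E * alpha * dT / (1 - nu)
  E (MPa) = 79 * 1000 = 79000
  Numerator = 79000 * (8.1 x 10^-6) * 214 = 136.9386
  Denominator = 1 - 0.21 = 0.79
  sigma = 136.9386 / 0.79 = 173.3 MPa

173.3 MPa


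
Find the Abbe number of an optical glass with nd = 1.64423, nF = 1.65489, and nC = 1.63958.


Abbe number formula: Vd = (nd - 1) / (nF - nC)
  nd - 1 = 1.64423 - 1 = 0.64423
  nF - nC = 1.65489 - 1.63958 = 0.01531
  Vd = 0.64423 / 0.01531 = 42.08

42.08


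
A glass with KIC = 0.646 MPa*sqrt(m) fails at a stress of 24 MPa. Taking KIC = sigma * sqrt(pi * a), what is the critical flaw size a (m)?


Rearrange KIC = sigma * sqrt(pi * a):
  sqrt(pi * a) = KIC / sigma
  sqrt(pi * a) = 0.646 / 24 = 0.026917
  a = (KIC / sigma)^2 / pi
  a = 0.026917^2 / pi = 0.0002306 m

0.0002306 m


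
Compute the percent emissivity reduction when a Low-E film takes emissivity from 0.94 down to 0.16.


Percentage reduction = (1 - coated/uncoated) * 100
  Ratio = 0.16 / 0.94 = 0.1702
  Reduction = (1 - 0.1702) * 100 = 83.0%

83.0%


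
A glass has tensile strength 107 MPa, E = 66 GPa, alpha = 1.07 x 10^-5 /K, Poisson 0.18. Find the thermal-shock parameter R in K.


Thermal shock resistance: R = sigma * (1 - nu) / (E * alpha)
  Numerator = 107 * (1 - 0.18) = 87.74
  Denominator = 66 * 1000 * (1.07 x 10^-5) = 0.7062
  R = 87.74 / 0.7062 = 124.2 K

124.2 K


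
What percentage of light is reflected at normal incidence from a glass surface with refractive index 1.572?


Fresnel reflectance at normal incidence:
  R = ((n - 1)/(n + 1))^2
  (n - 1)/(n + 1) = (1.572 - 1)/(1.572 + 1) = 0.222395
  R = 0.222395^2 = 0.0494595
  R(%) = 0.0494595 * 100 = 4.946%

4.946%


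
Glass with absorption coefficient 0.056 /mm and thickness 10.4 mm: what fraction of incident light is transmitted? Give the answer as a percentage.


Beer-Lambert law: T = exp(-alpha * thickness)
  exponent = -0.056 * 10.4 = -0.5824
  T = exp(-0.5824) = 0.5586
  Percentage = 0.5586 * 100 = 55.86%

55.86%


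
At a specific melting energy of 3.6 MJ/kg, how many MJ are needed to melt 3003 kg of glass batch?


Total energy = mass * specific energy
  E = 3003 * 3.6 = 10810.8 MJ

10810.8 MJ


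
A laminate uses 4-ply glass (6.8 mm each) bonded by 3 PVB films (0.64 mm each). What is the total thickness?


Total thickness = glass contribution + PVB contribution
  Glass: 4 * 6.8 = 27.2 mm
  PVB: 3 * 0.64 = 1.92 mm
  Total = 27.2 + 1.92 = 29.12 mm

29.12 mm


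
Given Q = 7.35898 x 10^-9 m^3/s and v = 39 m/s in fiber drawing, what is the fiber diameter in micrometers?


Cross-sectional area from continuity:
  A = Q / v = 7.35898 x 10^-9 / 39 = 1.886918 x 10^-10 m^2
Diameter from circular cross-section:
  d = sqrt(4A / pi) * 10^6 (m -> um)
  d = sqrt(4 * 1.886918 x 10^-10 / pi) * 10^6 = 15.5 um

15.5 um


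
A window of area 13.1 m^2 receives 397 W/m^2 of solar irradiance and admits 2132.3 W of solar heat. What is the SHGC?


Rearrange Q = Area * SHGC * Irradiance:
  SHGC = Q / (Area * Irradiance)
  SHGC = 2132.3 / (13.1 * 397) = 0.41

0.41


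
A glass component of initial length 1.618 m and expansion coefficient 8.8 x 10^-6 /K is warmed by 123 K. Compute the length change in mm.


Thermal expansion formula: dL = alpha * L0 * dT
  dL = (8.8 x 10^-6) * 1.618 * 123 = 0.00175132 m
Convert to mm: 0.00175132 * 1000 = 1.7513 mm

1.7513 mm


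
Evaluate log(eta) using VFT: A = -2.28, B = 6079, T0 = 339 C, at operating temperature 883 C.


VFT equation: log(eta) = A + B / (T - T0)
  T - T0 = 883 - 339 = 544
  B / (T - T0) = 6079 / 544 = 11.175
  log(eta) = -2.28 + 11.175 = 8.895

8.895


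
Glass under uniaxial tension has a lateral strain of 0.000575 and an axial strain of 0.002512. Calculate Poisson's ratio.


Poisson's ratio: nu = lateral strain / axial strain
  nu = 0.000575 / 0.002512 = 0.2289

0.2289


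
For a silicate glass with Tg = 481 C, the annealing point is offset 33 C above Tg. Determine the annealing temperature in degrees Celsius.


The annealing temperature is Tg plus the offset:
  T_anneal = 481 + 33 = 514 C

514 C


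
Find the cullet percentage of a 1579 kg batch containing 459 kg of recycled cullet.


Cullet ratio = (cullet mass / total batch mass) * 100
  Ratio = 459 / 1579 * 100 = 29.07%

29.07%


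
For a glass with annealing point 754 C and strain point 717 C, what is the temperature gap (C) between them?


Gap = T_anneal - T_strain:
  gap = 754 - 717 = 37 C

37 C


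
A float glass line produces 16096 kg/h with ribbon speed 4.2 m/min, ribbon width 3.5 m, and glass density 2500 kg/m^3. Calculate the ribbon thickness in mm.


Ribbon cross-section from mass balance:
  Volume rate = throughput / density = 16096 / 2500 = 6.4384 m^3/h
  thickness = volume rate / (speed * 60 * width), i.e.
  thickness = throughput / (60 * speed * width * density) * 1000
  thickness = 16096 / (60 * 4.2 * 3.5 * 2500) * 1000 = 7.3 mm

7.3 mm


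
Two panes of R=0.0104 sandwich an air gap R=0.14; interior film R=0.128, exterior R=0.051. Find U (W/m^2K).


Total thermal resistance (series):
  R_total = R_in + R_glass + R_air + R_glass + R_out
  R_total = 0.128 + 0.0104 + 0.14 + 0.0104 + 0.051 = 0.3398 m^2K/W
U-value = 1 / R_total = 1 / 0.3398 = 2.943 W/m^2K

2.943 W/m^2K


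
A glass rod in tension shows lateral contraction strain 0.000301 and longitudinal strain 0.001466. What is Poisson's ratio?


Poisson's ratio: nu = lateral strain / axial strain
  nu = 0.000301 / 0.001466 = 0.2053

0.2053


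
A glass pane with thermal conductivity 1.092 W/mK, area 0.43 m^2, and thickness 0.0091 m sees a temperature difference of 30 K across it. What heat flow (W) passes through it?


Fourier's law: Q = k * A * dT / t
  Q = 1.092 * 0.43 * 30 / 0.0091
  Q = 14.0868 / 0.0091 = 1548 W

1548 W


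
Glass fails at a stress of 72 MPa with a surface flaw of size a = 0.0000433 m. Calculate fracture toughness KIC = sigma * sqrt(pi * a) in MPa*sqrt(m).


Fracture toughness: KIC = sigma * sqrt(pi * a)
  pi * a = pi * 0.0000433 = 0.000136031
  sqrt(pi * a) = 0.011663
  KIC = 72 * 0.011663 = 0.84 MPa*sqrt(m)

0.84 MPa*sqrt(m)


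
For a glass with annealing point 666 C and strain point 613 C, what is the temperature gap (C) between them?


Gap = T_anneal - T_strain:
  gap = 666 - 613 = 53 C

53 C


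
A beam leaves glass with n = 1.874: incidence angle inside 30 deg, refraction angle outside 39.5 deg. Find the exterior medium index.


Apply Snell's law: n1 * sin(theta1) = n2 * sin(theta2)
  n2 = n1 * sin(theta1) / sin(theta2)
  sin(30) = 0.5
  sin(39.5) = 0.636078
  n2 = 1.874 * 0.5 / 0.636078 = 1.4731

1.4731


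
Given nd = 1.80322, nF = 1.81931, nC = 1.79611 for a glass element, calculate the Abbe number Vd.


Abbe number formula: Vd = (nd - 1) / (nF - nC)
  nd - 1 = 1.80322 - 1 = 0.80322
  nF - nC = 1.81931 - 1.79611 = 0.0232
  Vd = 0.80322 / 0.0232 = 34.62

34.62


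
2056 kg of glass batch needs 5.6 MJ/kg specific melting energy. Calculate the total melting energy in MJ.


Total energy = mass * specific energy
  E = 2056 * 5.6 = 11513.6 MJ

11513.6 MJ


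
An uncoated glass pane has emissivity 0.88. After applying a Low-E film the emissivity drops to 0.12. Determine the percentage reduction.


Percentage reduction = (1 - coated/uncoated) * 100
  Ratio = 0.12 / 0.88 = 0.1364
  Reduction = (1 - 0.1364) * 100 = 86.4%

86.4%


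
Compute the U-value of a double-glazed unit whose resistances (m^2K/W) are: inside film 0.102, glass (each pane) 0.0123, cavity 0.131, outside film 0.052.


Total thermal resistance (series):
  R_total = R_in + R_glass + R_air + R_glass + R_out
  R_total = 0.102 + 0.0123 + 0.131 + 0.0123 + 0.052 = 0.3096 m^2K/W
U-value = 1 / R_total = 1 / 0.3096 = 3.23 W/m^2K

3.23 W/m^2K


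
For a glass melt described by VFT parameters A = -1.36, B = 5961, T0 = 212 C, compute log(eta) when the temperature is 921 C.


VFT equation: log(eta) = A + B / (T - T0)
  T - T0 = 921 - 212 = 709
  B / (T - T0) = 5961 / 709 = 8.408
  log(eta) = -1.36 + 8.408 = 7.048

7.048


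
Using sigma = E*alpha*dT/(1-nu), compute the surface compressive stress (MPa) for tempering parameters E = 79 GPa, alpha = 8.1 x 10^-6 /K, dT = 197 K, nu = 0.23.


Tempering stress: sigma = E * alpha * dT / (1 - nu)
  E (MPa) = 79 * 1000 = 79000
  Numerator = 79000 * (8.1 x 10^-6) * 197 = 126.0603
  Denominator = 1 - 0.23 = 0.77
  sigma = 126.0603 / 0.77 = 163.7 MPa

163.7 MPa


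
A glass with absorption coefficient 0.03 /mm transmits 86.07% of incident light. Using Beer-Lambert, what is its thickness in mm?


Rearrange T = exp(-alpha * thickness):
  thickness = -ln(T) / alpha
  T = 86.07/100 = 0.8607
  ln(T) = -0.15001
  -ln(T) = 0.15001
  thickness = 0.15001 / 0.03 = 5.0 mm

5.0 mm


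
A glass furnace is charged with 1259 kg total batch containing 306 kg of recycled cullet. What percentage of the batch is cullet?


Cullet ratio = (cullet mass / total batch mass) * 100
  Ratio = 306 / 1259 * 100 = 24.31%

24.31%


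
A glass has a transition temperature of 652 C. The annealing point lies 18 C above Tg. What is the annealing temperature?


The annealing temperature is Tg plus the offset:
  T_anneal = 652 + 18 = 670 C

670 C


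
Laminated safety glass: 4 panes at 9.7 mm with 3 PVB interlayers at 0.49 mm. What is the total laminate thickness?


Total thickness = glass contribution + PVB contribution
  Glass: 4 * 9.7 = 38.8 mm
  PVB: 3 * 0.49 = 1.47 mm
  Total = 38.8 + 1.47 = 40.27 mm

40.27 mm


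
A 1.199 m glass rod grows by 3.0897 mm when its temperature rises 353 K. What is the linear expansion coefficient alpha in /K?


Rearrange dL = alpha * L0 * dT for alpha:
  alpha = dL / (L0 * dT)
  alpha = (3.0897 / 1000) / (1.199 * 353) = 0.0000073 /K = 7.3 x 10^-6 /K

7.3 x 10^-6 /K


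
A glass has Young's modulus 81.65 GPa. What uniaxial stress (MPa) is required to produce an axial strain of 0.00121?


Rearrange E = sigma / epsilon:
  sigma = E * epsilon
  E (MPa) = 81.65 * 1000 = 81650
  sigma = 81650 * 0.00121 = 98.8 MPa

98.8 MPa


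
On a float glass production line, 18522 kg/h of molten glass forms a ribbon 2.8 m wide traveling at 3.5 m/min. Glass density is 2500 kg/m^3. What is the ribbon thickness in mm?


Ribbon cross-section from mass balance:
  Volume rate = throughput / density = 18522 / 2500 = 7.4088 m^3/h
  thickness = volume rate / (speed * 60 * width), i.e.
  thickness = throughput / (60 * speed * width * density) * 1000
  thickness = 18522 / (60 * 3.5 * 2.8 * 2500) * 1000 = 12.6 mm

12.6 mm


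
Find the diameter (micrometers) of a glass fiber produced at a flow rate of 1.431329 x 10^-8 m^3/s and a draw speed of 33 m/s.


Cross-sectional area from continuity:
  A = Q / v = 1.431329 x 10^-8 / 33 = 4.337361 x 10^-10 m^2
Diameter from circular cross-section:
  d = sqrt(4A / pi) * 10^6 (m -> um)
  d = sqrt(4 * 4.337361 x 10^-10 / pi) * 10^6 = 23.5 um

23.5 um


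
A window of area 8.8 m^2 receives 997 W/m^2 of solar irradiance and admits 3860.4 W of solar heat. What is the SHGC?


Rearrange Q = Area * SHGC * Irradiance:
  SHGC = Q / (Area * Irradiance)
  SHGC = 3860.4 / (8.8 * 997) = 0.44

0.44


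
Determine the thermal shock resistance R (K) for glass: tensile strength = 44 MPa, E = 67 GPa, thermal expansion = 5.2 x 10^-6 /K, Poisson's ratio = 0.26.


Thermal shock resistance: R = sigma * (1 - nu) / (E * alpha)
  Numerator = 44 * (1 - 0.26) = 32.56
  Denominator = 67 * 1000 * (5.2 x 10^-6) = 0.3484
  R = 32.56 / 0.3484 = 93.5 K

93.5 K


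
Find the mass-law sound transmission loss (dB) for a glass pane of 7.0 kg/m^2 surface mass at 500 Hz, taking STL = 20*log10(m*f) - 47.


Mass law: STL = 20 * log10(m * f) - 47
  m * f = 7.0 * 500 = 3500
  log10(3500) = 3.54407
  STL = 20 * 3.54407 - 47 = 70.8814 - 47 = 23.9 dB

23.9 dB


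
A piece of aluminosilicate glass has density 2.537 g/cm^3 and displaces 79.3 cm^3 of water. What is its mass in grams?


Rearrange rho = m / V:
  m = rho * V
  m = 2.537 * 79.3 = 201.184 g

201.184 g


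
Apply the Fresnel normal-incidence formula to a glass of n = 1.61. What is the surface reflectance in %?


Fresnel reflectance at normal incidence:
  R = ((n - 1)/(n + 1))^2
  (n - 1)/(n + 1) = (1.61 - 1)/(1.61 + 1) = 0.233716
  R = 0.233716^2 = 0.0546232
  R(%) = 0.0546232 * 100 = 5.462%

5.462%


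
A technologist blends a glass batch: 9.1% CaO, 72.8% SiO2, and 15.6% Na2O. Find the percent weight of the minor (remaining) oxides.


Sum the three major oxides:
  SiO2 + Na2O + CaO = 72.8 + 15.6 + 9.1 = 97.5%
Subtract from 100%:
  Others = 100 - 97.5 = 2.5%

2.5%


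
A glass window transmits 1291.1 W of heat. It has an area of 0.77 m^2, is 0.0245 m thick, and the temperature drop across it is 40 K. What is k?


Fourier's law rearranged: k = Q * t / (A * dT)
  Numerator = 1291.1 * 0.0245 = 31.63195
  Denominator = 0.77 * 40 = 30.8
  k = 31.63195 / 30.8 = 1.027 W/mK

1.027 W/mK


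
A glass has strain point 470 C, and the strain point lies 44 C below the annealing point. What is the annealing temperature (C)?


T_anneal = T_strain + gap:
  T_anneal = 470 + 44 = 514 C

514 C


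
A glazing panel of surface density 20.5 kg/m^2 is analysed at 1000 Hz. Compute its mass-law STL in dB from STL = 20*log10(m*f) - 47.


Mass law: STL = 20 * log10(m * f) - 47
  m * f = 20.5 * 1000 = 20500
  log10(20500) = 4.31175
  STL = 20 * 4.31175 - 47 = 86.235 - 47 = 39.2 dB

39.2 dB


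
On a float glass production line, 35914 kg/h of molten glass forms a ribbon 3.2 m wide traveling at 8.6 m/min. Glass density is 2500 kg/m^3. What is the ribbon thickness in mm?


Ribbon cross-section from mass balance:
  Volume rate = throughput / density = 35914 / 2500 = 14.3656 m^3/h
  thickness = volume rate / (speed * 60 * width), i.e.
  thickness = throughput / (60 * speed * width * density) * 1000
  thickness = 35914 / (60 * 8.6 * 3.2 * 2500) * 1000 = 8.7 mm

8.7 mm


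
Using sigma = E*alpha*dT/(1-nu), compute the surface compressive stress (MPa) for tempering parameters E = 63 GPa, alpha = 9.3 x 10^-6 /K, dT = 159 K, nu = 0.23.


Tempering stress: sigma = E * alpha * dT / (1 - nu)
  E (MPa) = 63 * 1000 = 63000
  Numerator = 63000 * (9.3 x 10^-6) * 159 = 93.1581
  Denominator = 1 - 0.23 = 0.77
  sigma = 93.1581 / 0.77 = 121.0 MPa

121.0 MPa


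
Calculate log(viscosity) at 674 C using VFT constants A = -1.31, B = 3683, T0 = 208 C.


VFT equation: log(eta) = A + B / (T - T0)
  T - T0 = 674 - 208 = 466
  B / (T - T0) = 3683 / 466 = 7.903
  log(eta) = -1.31 + 7.903 = 6.593

6.593


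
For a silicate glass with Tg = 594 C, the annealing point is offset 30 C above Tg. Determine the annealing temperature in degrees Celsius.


The annealing temperature is Tg plus the offset:
  T_anneal = 594 + 30 = 624 C

624 C


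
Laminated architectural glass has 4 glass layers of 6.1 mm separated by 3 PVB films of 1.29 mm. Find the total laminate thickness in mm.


Total thickness = glass contribution + PVB contribution
  Glass: 4 * 6.1 = 24.4 mm
  PVB: 3 * 1.29 = 3.87 mm
  Total = 24.4 + 3.87 = 28.27 mm

28.27 mm


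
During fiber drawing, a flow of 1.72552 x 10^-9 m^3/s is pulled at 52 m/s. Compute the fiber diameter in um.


Cross-sectional area from continuity:
  A = Q / v = 1.72552 x 10^-9 / 52 = 3.318308 x 10^-11 m^2
Diameter from circular cross-section:
  d = sqrt(4A / pi) * 10^6 (m -> um)
  d = sqrt(4 * 3.318308 x 10^-11 / pi) * 10^6 = 6.5 um

6.5 um


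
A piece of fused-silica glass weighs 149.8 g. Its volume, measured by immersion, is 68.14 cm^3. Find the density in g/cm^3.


Use the definition of density:
  rho = mass / volume
  rho = 149.8 / 68.14 = 2.198 g/cm^3

2.198 g/cm^3


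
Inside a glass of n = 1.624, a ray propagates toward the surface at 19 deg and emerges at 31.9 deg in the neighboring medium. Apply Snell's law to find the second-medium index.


Apply Snell's law: n1 * sin(theta1) = n2 * sin(theta2)
  n2 = n1 * sin(theta1) / sin(theta2)
  sin(19) = 0.325568
  sin(31.9) = 0.528438
  n2 = 1.624 * 0.325568 / 0.528438 = 1.0005

1.0005


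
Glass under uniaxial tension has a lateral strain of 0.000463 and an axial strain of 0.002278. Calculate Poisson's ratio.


Poisson's ratio: nu = lateral strain / axial strain
  nu = 0.000463 / 0.002278 = 0.2032

0.2032


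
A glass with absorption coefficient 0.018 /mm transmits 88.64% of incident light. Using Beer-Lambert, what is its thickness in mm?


Rearrange T = exp(-alpha * thickness):
  thickness = -ln(T) / alpha
  T = 88.64/100 = 0.8864
  ln(T) = -0.12059
  -ln(T) = 0.12059
  thickness = 0.12059 / 0.018 = 6.7 mm

6.7 mm


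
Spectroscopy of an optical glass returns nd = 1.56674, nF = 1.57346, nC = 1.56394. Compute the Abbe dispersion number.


Abbe number formula: Vd = (nd - 1) / (nF - nC)
  nd - 1 = 1.56674 - 1 = 0.56674
  nF - nC = 1.57346 - 1.56394 = 0.00952
  Vd = 0.56674 / 0.00952 = 59.53

59.53


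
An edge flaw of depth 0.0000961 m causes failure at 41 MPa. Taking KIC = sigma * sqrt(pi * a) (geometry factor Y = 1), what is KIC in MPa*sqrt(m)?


Fracture toughness: KIC = sigma * sqrt(pi * a)
  pi * a = pi * 0.0000961 = 0.000301907
  sqrt(pi * a) = 0.017375
  KIC = 41 * 0.017375 = 0.712 MPa*sqrt(m)

0.712 MPa*sqrt(m)


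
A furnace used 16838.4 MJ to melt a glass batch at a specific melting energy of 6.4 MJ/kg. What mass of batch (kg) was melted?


Rearrange E = m * s for m:
  m = E / s
  m = 16838.4 / 6.4 = 2631.0 kg

2631.0 kg


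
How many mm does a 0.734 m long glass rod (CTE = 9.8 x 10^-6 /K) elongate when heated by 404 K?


Thermal expansion formula: dL = alpha * L0 * dT
  dL = (9.8 x 10^-6) * 0.734 * 404 = 0.00290605 m
Convert to mm: 0.00290605 * 1000 = 2.9061 mm

2.9061 mm


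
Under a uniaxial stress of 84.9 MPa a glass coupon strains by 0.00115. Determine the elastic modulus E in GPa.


Young's modulus: E = stress / strain
  E = 84.9 MPa / 0.00115 = 73826.09 MPa
Convert to GPa: 73826.09 / 1000 = 73.83 GPa

73.83 GPa


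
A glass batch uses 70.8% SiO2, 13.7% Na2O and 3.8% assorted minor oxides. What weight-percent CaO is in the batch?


Pieces sum to 100%:
  CaO = 100 - (SiO2 + Na2O + others)
  CaO = 100 - (70.8 + 13.7 + 3.8) = 11.7%

11.7%


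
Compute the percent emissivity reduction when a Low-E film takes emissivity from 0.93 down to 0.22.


Percentage reduction = (1 - coated/uncoated) * 100
  Ratio = 0.22 / 0.93 = 0.2366
  Reduction = (1 - 0.2366) * 100 = 76.3%

76.3%


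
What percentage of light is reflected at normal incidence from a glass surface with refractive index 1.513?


Fresnel reflectance at normal incidence:
  R = ((n - 1)/(n + 1))^2
  (n - 1)/(n + 1) = (1.513 - 1)/(1.513 + 1) = 0.204138
  R = 0.204138^2 = 0.0416723
  R(%) = 0.0416723 * 100 = 4.167%

4.167%


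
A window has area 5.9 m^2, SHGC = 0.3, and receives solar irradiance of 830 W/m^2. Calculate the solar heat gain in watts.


Solar heat gain: Q = Area * SHGC * Irradiance
  Q = 5.9 * 0.3 * 830 = 1469.1 W

1469.1 W


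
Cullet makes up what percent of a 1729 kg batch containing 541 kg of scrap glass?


Cullet ratio = (cullet mass / total batch mass) * 100
  Ratio = 541 / 1729 * 100 = 31.29%

31.29%


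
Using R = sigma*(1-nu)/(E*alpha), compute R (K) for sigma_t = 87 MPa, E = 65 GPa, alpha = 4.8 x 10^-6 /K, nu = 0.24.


Thermal shock resistance: R = sigma * (1 - nu) / (E * alpha)
  Numerator = 87 * (1 - 0.24) = 66.12
  Denominator = 65 * 1000 * (4.8 x 10^-6) = 0.312
  R = 66.12 / 0.312 = 211.9 K

211.9 K


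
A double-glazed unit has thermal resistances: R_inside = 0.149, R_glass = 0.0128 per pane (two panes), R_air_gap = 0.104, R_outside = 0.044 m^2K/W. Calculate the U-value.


Total thermal resistance (series):
  R_total = R_in + R_glass + R_air + R_glass + R_out
  R_total = 0.149 + 0.0128 + 0.104 + 0.0128 + 0.044 = 0.3226 m^2K/W
U-value = 1 / R_total = 1 / 0.3226 = 3.1 W/m^2K

3.1 W/m^2K


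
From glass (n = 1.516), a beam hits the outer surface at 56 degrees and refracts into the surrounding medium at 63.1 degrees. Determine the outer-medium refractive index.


Apply Snell's law: n1 * sin(theta1) = n2 * sin(theta2)
  n2 = n1 * sin(theta1) / sin(theta2)
  sin(56) = 0.829038
  sin(63.1) = 0.891798
  n2 = 1.516 * 0.829038 / 0.891798 = 1.4093

1.4093


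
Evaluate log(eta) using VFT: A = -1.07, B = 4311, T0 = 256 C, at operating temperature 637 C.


VFT equation: log(eta) = A + B / (T - T0)
  T - T0 = 637 - 256 = 381
  B / (T - T0) = 4311 / 381 = 11.315
  log(eta) = -1.07 + 11.315 = 10.245

10.245


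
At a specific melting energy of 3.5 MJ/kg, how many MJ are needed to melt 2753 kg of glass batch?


Total energy = mass * specific energy
  E = 2753 * 3.5 = 9635.5 MJ

9635.5 MJ


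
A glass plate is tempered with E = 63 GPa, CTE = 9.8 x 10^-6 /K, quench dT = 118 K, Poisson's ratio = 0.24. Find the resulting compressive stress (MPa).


Tempering stress: sigma = E * alpha * dT / (1 - nu)
  E (MPa) = 63 * 1000 = 63000
  Numerator = 63000 * (9.8 x 10^-6) * 118 = 72.8532
  Denominator = 1 - 0.24 = 0.76
  sigma = 72.8532 / 0.76 = 95.9 MPa

95.9 MPa


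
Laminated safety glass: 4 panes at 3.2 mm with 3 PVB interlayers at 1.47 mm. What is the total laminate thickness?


Total thickness = glass contribution + PVB contribution
  Glass: 4 * 3.2 = 12.8 mm
  PVB: 3 * 1.47 = 4.41 mm
  Total = 12.8 + 4.41 = 17.21 mm

17.21 mm


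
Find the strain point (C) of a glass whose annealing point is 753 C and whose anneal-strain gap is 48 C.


Strain point = annealing point - difference:
  T_strain = 753 - 48 = 705 C

705 C


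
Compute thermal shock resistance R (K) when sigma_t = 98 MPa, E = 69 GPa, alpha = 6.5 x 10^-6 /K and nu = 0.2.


Thermal shock resistance: R = sigma * (1 - nu) / (E * alpha)
  Numerator = 98 * (1 - 0.2) = 78.4
  Denominator = 69 * 1000 * (6.5 x 10^-6) = 0.4485
  R = 78.4 / 0.4485 = 174.8 K

174.8 K


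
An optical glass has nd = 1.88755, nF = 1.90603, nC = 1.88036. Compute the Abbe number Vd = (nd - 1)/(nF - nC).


Abbe number formula: Vd = (nd - 1) / (nF - nC)
  nd - 1 = 1.88755 - 1 = 0.88755
  nF - nC = 1.90603 - 1.88036 = 0.02567
  Vd = 0.88755 / 0.02567 = 34.58

34.58


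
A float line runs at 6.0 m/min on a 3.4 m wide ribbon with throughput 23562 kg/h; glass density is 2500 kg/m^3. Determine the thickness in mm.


Ribbon cross-section from mass balance:
  Volume rate = throughput / density = 23562 / 2500 = 9.4248 m^3/h
  thickness = volume rate / (speed * 60 * width), i.e.
  thickness = throughput / (60 * speed * width * density) * 1000
  thickness = 23562 / (60 * 6.0 * 3.4 * 2500) * 1000 = 7.7 mm

7.7 mm


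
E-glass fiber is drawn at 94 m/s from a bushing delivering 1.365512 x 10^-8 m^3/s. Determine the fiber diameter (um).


Cross-sectional area from continuity:
  A = Q / v = 1.365512 x 10^-8 / 94 = 1.452672 x 10^-10 m^2
Diameter from circular cross-section:
  d = sqrt(4A / pi) * 10^6 (m -> um)
  d = sqrt(4 * 1.452672 x 10^-10 / pi) * 10^6 = 13.6 um

13.6 um


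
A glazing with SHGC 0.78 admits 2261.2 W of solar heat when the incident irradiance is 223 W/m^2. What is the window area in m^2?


Rearrange Q = Area * SHGC * Irradiance:
  Area = Q / (SHGC * Irradiance)
  Area = 2261.2 / (0.78 * 223) = 13.0 m^2

13.0 m^2


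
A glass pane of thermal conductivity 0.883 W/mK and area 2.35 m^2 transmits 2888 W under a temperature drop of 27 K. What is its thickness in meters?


Fourier's law: t = k * A * dT / Q
  t = 0.883 * 2.35 * 27 / 2888
  t = 56.02635 / 2888 = 0.0194 m

0.0194 m


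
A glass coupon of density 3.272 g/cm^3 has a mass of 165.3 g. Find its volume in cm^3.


Rearrange rho = m / V:
  V = m / rho
  V = 165.3 / 3.272 = 50.52 cm^3

50.52 cm^3
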